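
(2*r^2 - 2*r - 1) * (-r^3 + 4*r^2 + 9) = -2*r^5 + 10*r^4 - 7*r^3 + 14*r^2 - 18*r - 9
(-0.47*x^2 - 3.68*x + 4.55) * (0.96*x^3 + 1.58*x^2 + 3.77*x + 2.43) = -0.4512*x^5 - 4.2754*x^4 - 3.2183*x^3 - 7.8267*x^2 + 8.2111*x + 11.0565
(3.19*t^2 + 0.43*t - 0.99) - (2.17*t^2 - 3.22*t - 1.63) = 1.02*t^2 + 3.65*t + 0.64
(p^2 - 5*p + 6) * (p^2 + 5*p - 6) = p^4 - 25*p^2 + 60*p - 36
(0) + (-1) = -1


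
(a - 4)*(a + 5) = a^2 + a - 20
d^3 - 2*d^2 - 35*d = d*(d - 7)*(d + 5)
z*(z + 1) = z^2 + z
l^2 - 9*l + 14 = (l - 7)*(l - 2)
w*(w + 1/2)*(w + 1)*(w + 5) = w^4 + 13*w^3/2 + 8*w^2 + 5*w/2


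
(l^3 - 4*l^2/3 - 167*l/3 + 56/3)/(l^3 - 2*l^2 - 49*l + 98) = (3*l^2 - 25*l + 8)/(3*(l^2 - 9*l + 14))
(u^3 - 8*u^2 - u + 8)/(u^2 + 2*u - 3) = (u^2 - 7*u - 8)/(u + 3)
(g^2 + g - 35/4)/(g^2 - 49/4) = (2*g - 5)/(2*g - 7)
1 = 1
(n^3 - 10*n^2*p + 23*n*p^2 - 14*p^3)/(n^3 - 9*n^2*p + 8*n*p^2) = (-n^2 + 9*n*p - 14*p^2)/(n*(-n + 8*p))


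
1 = 1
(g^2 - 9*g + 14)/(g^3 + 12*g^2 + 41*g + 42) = (g^2 - 9*g + 14)/(g^3 + 12*g^2 + 41*g + 42)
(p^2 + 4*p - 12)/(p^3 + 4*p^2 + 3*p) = (p^2 + 4*p - 12)/(p*(p^2 + 4*p + 3))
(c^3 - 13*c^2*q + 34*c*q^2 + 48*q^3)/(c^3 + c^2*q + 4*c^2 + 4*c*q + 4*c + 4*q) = (c^2 - 14*c*q + 48*q^2)/(c^2 + 4*c + 4)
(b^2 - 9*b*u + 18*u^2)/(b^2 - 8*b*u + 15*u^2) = (-b + 6*u)/(-b + 5*u)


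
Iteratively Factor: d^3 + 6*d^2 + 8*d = (d)*(d^2 + 6*d + 8) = d*(d + 2)*(d + 4)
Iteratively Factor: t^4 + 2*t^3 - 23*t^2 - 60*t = (t)*(t^3 + 2*t^2 - 23*t - 60) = t*(t - 5)*(t^2 + 7*t + 12) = t*(t - 5)*(t + 4)*(t + 3)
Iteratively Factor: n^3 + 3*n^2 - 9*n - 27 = (n + 3)*(n^2 - 9) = (n + 3)^2*(n - 3)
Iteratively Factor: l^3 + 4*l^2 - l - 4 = (l - 1)*(l^2 + 5*l + 4) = (l - 1)*(l + 4)*(l + 1)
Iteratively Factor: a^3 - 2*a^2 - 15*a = (a - 5)*(a^2 + 3*a) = a*(a - 5)*(a + 3)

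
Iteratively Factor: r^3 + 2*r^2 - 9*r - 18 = (r + 2)*(r^2 - 9) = (r - 3)*(r + 2)*(r + 3)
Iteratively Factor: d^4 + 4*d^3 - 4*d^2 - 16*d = (d + 2)*(d^3 + 2*d^2 - 8*d) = (d - 2)*(d + 2)*(d^2 + 4*d) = d*(d - 2)*(d + 2)*(d + 4)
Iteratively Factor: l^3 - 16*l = (l - 4)*(l^2 + 4*l) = l*(l - 4)*(l + 4)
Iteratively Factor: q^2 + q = (q)*(q + 1)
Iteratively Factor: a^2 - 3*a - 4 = (a - 4)*(a + 1)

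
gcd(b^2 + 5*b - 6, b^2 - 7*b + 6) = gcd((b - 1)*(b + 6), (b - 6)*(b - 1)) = b - 1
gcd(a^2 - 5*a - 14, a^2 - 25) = 1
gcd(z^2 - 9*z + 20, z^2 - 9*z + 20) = z^2 - 9*z + 20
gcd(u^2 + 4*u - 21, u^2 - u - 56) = u + 7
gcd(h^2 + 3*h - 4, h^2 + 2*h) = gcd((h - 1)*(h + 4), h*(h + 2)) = 1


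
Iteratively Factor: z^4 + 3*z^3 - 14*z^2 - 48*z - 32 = (z + 4)*(z^3 - z^2 - 10*z - 8) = (z - 4)*(z + 4)*(z^2 + 3*z + 2) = (z - 4)*(z + 1)*(z + 4)*(z + 2)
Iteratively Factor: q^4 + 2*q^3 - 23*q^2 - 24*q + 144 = (q + 4)*(q^3 - 2*q^2 - 15*q + 36) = (q - 3)*(q + 4)*(q^2 + q - 12) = (q - 3)^2*(q + 4)*(q + 4)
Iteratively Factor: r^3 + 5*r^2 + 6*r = (r + 2)*(r^2 + 3*r) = (r + 2)*(r + 3)*(r)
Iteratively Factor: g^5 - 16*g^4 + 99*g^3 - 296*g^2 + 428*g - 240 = (g - 2)*(g^4 - 14*g^3 + 71*g^2 - 154*g + 120) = (g - 2)^2*(g^3 - 12*g^2 + 47*g - 60) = (g - 5)*(g - 2)^2*(g^2 - 7*g + 12) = (g - 5)*(g - 3)*(g - 2)^2*(g - 4)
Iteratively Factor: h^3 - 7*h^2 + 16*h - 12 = (h - 3)*(h^2 - 4*h + 4) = (h - 3)*(h - 2)*(h - 2)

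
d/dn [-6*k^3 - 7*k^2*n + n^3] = -7*k^2 + 3*n^2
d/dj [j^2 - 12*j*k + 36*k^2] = 2*j - 12*k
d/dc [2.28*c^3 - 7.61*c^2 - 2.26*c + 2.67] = 6.84*c^2 - 15.22*c - 2.26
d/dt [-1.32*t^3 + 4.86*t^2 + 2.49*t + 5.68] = -3.96*t^2 + 9.72*t + 2.49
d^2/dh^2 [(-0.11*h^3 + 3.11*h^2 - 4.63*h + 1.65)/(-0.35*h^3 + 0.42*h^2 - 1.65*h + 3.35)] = (-8.32667268468867e-17*h^7 - 0.72961*h^6 + 3.0219*h^5 + 5.81468999999999*h^4 - 54.905086*h^3 + 80.28696*h^2 - 36.42666*h - 22.96045)/(0.042875*h^9 - 0.15435*h^8 + 0.791595*h^7 - 2.760513*h^6 + 6.686505*h^5 - 16.81092*h^4 + 30.20505*h^3 - 41.501475*h^2 + 55.551375*h - 37.595375)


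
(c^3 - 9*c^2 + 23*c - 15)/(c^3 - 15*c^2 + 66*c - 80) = (c^2 - 4*c + 3)/(c^2 - 10*c + 16)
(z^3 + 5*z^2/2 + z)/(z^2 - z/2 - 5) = z*(2*z + 1)/(2*z - 5)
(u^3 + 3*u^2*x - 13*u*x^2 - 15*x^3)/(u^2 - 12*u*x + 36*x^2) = (u^3 + 3*u^2*x - 13*u*x^2 - 15*x^3)/(u^2 - 12*u*x + 36*x^2)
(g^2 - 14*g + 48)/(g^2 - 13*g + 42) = (g - 8)/(g - 7)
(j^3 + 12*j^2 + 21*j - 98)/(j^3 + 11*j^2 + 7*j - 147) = (j - 2)/(j - 3)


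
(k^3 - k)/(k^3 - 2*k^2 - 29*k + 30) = k*(k + 1)/(k^2 - k - 30)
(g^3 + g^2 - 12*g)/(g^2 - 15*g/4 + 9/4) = 4*g*(g + 4)/(4*g - 3)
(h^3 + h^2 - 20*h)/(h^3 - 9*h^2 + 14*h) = (h^2 + h - 20)/(h^2 - 9*h + 14)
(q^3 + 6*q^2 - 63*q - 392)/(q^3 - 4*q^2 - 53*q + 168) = (q + 7)/(q - 3)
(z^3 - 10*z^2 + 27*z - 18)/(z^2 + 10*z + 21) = (z^3 - 10*z^2 + 27*z - 18)/(z^2 + 10*z + 21)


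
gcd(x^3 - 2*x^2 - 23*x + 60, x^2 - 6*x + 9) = x - 3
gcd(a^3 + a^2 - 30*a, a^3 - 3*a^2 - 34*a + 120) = a^2 + a - 30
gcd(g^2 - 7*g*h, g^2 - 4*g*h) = g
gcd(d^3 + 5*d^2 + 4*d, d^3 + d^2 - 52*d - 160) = d + 4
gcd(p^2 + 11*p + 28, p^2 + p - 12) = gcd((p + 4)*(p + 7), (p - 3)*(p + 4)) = p + 4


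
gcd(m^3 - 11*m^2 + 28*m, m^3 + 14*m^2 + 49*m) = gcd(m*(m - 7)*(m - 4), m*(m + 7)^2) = m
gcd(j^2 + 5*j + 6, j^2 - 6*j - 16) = j + 2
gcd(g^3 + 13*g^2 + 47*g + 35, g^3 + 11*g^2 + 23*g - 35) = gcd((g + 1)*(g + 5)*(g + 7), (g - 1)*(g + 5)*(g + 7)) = g^2 + 12*g + 35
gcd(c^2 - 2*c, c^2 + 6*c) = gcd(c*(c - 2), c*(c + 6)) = c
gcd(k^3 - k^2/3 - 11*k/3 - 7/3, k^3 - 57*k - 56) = k + 1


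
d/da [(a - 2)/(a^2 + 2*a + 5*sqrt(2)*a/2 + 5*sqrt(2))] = 2*(2*a^2 + 4*a + 5*sqrt(2)*a - (a - 2)*(4*a + 4 + 5*sqrt(2)) + 10*sqrt(2))/(2*a^2 + 4*a + 5*sqrt(2)*a + 10*sqrt(2))^2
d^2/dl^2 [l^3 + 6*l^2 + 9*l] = 6*l + 12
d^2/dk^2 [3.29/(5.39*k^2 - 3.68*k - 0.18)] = (191.162818*k^2 - 130.515616*k - 3.29*(10.78*k - 3.68)*(21.56*k - 7.36) - 6.383916)/(-5.39*k^2 + 3.68*k + 0.18)^3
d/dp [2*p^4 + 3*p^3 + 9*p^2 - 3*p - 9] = 8*p^3 + 9*p^2 + 18*p - 3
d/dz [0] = 0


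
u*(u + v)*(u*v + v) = u^3*v + u^2*v^2 + u^2*v + u*v^2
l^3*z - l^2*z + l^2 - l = l*(l - 1)*(l*z + 1)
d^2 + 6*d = d*(d + 6)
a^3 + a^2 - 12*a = a*(a - 3)*(a + 4)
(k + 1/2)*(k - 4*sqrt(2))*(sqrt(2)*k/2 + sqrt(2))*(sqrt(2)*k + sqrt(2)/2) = k^4 - 4*sqrt(2)*k^3 + 3*k^3 - 12*sqrt(2)*k^2 + 9*k^2/4 - 9*sqrt(2)*k + k/2 - 2*sqrt(2)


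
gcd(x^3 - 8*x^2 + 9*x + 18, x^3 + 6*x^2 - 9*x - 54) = x - 3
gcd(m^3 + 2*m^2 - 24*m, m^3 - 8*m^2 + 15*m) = m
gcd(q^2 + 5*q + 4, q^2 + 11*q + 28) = q + 4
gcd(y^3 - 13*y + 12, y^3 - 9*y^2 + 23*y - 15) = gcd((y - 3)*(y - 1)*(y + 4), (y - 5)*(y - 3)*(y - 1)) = y^2 - 4*y + 3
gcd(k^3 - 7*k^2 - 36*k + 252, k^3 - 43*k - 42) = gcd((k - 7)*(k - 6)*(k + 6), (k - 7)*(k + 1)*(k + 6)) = k^2 - k - 42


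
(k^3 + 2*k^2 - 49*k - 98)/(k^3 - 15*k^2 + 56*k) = (k^2 + 9*k + 14)/(k*(k - 8))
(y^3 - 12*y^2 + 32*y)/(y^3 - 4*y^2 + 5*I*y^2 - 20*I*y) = (y - 8)/(y + 5*I)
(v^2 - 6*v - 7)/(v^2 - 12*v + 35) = (v + 1)/(v - 5)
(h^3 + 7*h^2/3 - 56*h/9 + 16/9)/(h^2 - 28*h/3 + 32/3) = (3*h^2 + 11*h - 4)/(3*(h - 8))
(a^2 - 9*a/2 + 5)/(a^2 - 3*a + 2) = (a - 5/2)/(a - 1)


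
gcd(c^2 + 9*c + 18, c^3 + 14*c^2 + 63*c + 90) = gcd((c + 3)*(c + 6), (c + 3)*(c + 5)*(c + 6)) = c^2 + 9*c + 18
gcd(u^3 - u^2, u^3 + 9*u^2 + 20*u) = u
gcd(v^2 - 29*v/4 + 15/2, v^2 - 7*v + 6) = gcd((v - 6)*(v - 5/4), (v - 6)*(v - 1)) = v - 6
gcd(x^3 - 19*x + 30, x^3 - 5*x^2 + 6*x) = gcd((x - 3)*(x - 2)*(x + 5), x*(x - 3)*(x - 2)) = x^2 - 5*x + 6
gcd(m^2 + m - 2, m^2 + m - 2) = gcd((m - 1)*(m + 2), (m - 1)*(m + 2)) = m^2 + m - 2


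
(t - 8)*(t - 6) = t^2 - 14*t + 48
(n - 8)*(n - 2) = n^2 - 10*n + 16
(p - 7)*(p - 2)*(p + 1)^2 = p^4 - 7*p^3 - 3*p^2 + 19*p + 14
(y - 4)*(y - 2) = y^2 - 6*y + 8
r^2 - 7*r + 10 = (r - 5)*(r - 2)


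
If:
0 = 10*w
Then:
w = 0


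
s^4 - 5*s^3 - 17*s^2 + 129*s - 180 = (s - 4)*(s - 3)^2*(s + 5)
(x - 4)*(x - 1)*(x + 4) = x^3 - x^2 - 16*x + 16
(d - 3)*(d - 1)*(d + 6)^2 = d^4 + 8*d^3 - 9*d^2 - 108*d + 108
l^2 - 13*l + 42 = (l - 7)*(l - 6)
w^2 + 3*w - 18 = (w - 3)*(w + 6)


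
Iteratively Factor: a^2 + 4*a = (a + 4)*(a)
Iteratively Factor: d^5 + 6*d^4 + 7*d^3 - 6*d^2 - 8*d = (d + 1)*(d^4 + 5*d^3 + 2*d^2 - 8*d) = (d - 1)*(d + 1)*(d^3 + 6*d^2 + 8*d) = (d - 1)*(d + 1)*(d + 4)*(d^2 + 2*d) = (d - 1)*(d + 1)*(d + 2)*(d + 4)*(d)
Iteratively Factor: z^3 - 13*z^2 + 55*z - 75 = (z - 5)*(z^2 - 8*z + 15) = (z - 5)*(z - 3)*(z - 5)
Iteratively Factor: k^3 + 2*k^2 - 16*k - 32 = (k - 4)*(k^2 + 6*k + 8) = (k - 4)*(k + 2)*(k + 4)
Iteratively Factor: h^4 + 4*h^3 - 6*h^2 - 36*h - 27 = (h - 3)*(h^3 + 7*h^2 + 15*h + 9) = (h - 3)*(h + 3)*(h^2 + 4*h + 3) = (h - 3)*(h + 3)^2*(h + 1)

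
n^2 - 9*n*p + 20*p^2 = (n - 5*p)*(n - 4*p)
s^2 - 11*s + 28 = (s - 7)*(s - 4)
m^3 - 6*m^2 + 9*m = m*(m - 3)^2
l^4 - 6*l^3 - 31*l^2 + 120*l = l*(l - 8)*(l - 3)*(l + 5)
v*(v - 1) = v^2 - v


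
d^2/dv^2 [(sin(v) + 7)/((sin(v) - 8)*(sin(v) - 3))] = (-sin(v)^5 - 39*sin(v)^4 + 377*sin(v)^3 - 397*sin(v)^2 - 3030*sin(v) + 1886)/((sin(v) - 8)^3*(sin(v) - 3)^3)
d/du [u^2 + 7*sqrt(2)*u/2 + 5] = 2*u + 7*sqrt(2)/2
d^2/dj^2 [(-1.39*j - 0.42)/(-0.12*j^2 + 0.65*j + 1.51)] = ((1.7062 - 1.0008*j)*(-0.12*j^2 + 0.65*j + 1.51) - (0.24*j - 0.65)*(0.48*j - 1.3)*(1.39*j + 0.42))/(-0.12*j^2 + 0.65*j + 1.51)^3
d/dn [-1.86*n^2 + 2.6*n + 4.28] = 2.6 - 3.72*n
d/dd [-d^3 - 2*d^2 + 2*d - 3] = -3*d^2 - 4*d + 2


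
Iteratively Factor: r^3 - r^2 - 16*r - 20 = (r + 2)*(r^2 - 3*r - 10) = (r + 2)^2*(r - 5)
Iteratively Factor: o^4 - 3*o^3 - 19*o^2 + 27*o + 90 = (o + 3)*(o^3 - 6*o^2 - o + 30) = (o + 2)*(o + 3)*(o^2 - 8*o + 15) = (o - 3)*(o + 2)*(o + 3)*(o - 5)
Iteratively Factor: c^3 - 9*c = (c + 3)*(c^2 - 3*c) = (c - 3)*(c + 3)*(c)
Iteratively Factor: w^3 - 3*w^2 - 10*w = (w)*(w^2 - 3*w - 10) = w*(w + 2)*(w - 5)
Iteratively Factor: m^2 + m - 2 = (m + 2)*(m - 1)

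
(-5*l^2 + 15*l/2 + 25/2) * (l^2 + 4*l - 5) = -5*l^4 - 25*l^3/2 + 135*l^2/2 + 25*l/2 - 125/2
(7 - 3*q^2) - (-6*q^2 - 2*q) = 3*q^2 + 2*q + 7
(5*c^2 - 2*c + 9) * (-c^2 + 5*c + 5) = -5*c^4 + 27*c^3 + 6*c^2 + 35*c + 45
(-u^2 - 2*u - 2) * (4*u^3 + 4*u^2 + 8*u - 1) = -4*u^5 - 12*u^4 - 24*u^3 - 23*u^2 - 14*u + 2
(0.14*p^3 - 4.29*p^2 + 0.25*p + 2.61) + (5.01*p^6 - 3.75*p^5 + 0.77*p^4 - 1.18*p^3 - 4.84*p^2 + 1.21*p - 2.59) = 5.01*p^6 - 3.75*p^5 + 0.77*p^4 - 1.04*p^3 - 9.13*p^2 + 1.46*p + 0.02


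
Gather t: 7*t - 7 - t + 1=6*t - 6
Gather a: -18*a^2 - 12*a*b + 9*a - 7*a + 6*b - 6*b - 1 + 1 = -18*a^2 + a*(2 - 12*b)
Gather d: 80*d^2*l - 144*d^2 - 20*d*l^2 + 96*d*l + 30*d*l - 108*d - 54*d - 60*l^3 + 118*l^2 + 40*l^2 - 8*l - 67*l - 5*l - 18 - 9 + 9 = d^2*(80*l - 144) + d*(-20*l^2 + 126*l - 162) - 60*l^3 + 158*l^2 - 80*l - 18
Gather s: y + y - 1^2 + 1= 2*y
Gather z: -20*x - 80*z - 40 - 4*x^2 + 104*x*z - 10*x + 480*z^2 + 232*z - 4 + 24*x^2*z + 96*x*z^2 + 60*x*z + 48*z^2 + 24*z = -4*x^2 - 30*x + z^2*(96*x + 528) + z*(24*x^2 + 164*x + 176) - 44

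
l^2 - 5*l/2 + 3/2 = (l - 3/2)*(l - 1)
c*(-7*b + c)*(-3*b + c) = 21*b^2*c - 10*b*c^2 + c^3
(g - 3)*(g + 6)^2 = g^3 + 9*g^2 - 108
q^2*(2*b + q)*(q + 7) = 2*b*q^3 + 14*b*q^2 + q^4 + 7*q^3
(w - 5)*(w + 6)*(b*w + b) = b*w^3 + 2*b*w^2 - 29*b*w - 30*b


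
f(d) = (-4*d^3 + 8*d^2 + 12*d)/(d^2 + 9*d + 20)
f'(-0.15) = 0.54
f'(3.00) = -0.86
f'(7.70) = -2.49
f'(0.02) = 0.60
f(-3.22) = 128.10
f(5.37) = -3.34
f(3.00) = 0.00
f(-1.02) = 0.03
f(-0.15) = -0.09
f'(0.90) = 0.39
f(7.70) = -8.48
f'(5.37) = -1.88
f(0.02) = 0.01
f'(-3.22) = -354.27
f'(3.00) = -0.86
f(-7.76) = 217.56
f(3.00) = 0.00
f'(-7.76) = 56.25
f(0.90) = 0.50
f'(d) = (-2*d - 9)*(-4*d^3 + 8*d^2 + 12*d)/(d^2 + 9*d + 20)^2 + (-12*d^2 + 16*d + 12)/(d^2 + 9*d + 20)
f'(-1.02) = -1.43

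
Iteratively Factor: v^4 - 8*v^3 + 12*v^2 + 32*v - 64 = (v - 4)*(v^3 - 4*v^2 - 4*v + 16) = (v - 4)*(v - 2)*(v^2 - 2*v - 8) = (v - 4)^2*(v - 2)*(v + 2)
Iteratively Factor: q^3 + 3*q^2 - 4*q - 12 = (q + 3)*(q^2 - 4) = (q + 2)*(q + 3)*(q - 2)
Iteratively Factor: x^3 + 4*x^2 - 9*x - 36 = (x + 4)*(x^2 - 9) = (x - 3)*(x + 4)*(x + 3)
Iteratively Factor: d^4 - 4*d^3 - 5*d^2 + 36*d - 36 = (d + 3)*(d^3 - 7*d^2 + 16*d - 12) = (d - 2)*(d + 3)*(d^2 - 5*d + 6) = (d - 3)*(d - 2)*(d + 3)*(d - 2)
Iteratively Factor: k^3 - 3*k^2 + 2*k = (k - 1)*(k^2 - 2*k) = k*(k - 1)*(k - 2)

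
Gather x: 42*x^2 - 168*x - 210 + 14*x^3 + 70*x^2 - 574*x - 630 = 14*x^3 + 112*x^2 - 742*x - 840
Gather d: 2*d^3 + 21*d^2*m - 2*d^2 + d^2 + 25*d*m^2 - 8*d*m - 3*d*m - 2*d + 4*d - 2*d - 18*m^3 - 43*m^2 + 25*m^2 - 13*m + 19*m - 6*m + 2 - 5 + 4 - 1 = 2*d^3 + d^2*(21*m - 1) + d*(25*m^2 - 11*m) - 18*m^3 - 18*m^2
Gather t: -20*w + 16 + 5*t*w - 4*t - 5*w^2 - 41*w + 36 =t*(5*w - 4) - 5*w^2 - 61*w + 52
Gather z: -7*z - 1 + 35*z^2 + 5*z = 35*z^2 - 2*z - 1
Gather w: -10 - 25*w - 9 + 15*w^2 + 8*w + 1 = 15*w^2 - 17*w - 18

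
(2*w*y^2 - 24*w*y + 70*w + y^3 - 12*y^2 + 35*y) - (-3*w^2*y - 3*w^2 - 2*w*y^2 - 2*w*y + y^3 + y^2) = 3*w^2*y + 3*w^2 + 4*w*y^2 - 22*w*y + 70*w - 13*y^2 + 35*y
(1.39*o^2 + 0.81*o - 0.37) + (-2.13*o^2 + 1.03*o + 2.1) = -0.74*o^2 + 1.84*o + 1.73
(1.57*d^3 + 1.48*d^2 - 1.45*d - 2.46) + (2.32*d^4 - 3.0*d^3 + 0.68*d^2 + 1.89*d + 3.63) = 2.32*d^4 - 1.43*d^3 + 2.16*d^2 + 0.44*d + 1.17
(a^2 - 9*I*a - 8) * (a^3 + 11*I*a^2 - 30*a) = a^5 + 2*I*a^4 + 61*a^3 + 182*I*a^2 + 240*a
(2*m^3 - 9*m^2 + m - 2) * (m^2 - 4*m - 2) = 2*m^5 - 17*m^4 + 33*m^3 + 12*m^2 + 6*m + 4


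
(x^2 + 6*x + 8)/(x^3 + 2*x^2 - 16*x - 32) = 1/(x - 4)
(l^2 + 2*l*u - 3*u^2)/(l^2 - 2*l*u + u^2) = (-l - 3*u)/(-l + u)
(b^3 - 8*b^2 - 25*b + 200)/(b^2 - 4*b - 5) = (b^2 - 3*b - 40)/(b + 1)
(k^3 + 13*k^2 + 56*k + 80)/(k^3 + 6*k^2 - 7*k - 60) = (k + 4)/(k - 3)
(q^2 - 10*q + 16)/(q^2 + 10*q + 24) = (q^2 - 10*q + 16)/(q^2 + 10*q + 24)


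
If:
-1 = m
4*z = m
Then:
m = -1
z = -1/4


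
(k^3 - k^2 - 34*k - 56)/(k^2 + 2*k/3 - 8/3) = 3*(k^2 - 3*k - 28)/(3*k - 4)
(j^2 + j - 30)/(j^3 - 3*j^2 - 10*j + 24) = (j^2 + j - 30)/(j^3 - 3*j^2 - 10*j + 24)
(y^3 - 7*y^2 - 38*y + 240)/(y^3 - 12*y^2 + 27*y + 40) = (y + 6)/(y + 1)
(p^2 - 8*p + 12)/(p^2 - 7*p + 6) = (p - 2)/(p - 1)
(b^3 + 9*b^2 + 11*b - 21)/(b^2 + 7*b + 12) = (b^2 + 6*b - 7)/(b + 4)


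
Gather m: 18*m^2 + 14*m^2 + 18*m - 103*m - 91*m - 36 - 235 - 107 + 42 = 32*m^2 - 176*m - 336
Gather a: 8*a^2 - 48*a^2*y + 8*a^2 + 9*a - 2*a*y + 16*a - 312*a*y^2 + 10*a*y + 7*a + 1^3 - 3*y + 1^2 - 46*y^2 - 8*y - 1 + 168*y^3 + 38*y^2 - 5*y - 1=a^2*(16 - 48*y) + a*(-312*y^2 + 8*y + 32) + 168*y^3 - 8*y^2 - 16*y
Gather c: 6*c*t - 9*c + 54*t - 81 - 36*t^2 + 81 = c*(6*t - 9) - 36*t^2 + 54*t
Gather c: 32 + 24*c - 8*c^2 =-8*c^2 + 24*c + 32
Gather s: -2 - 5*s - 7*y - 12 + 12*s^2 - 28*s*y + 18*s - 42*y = 12*s^2 + s*(13 - 28*y) - 49*y - 14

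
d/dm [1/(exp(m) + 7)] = -exp(m)/(exp(m) + 7)^2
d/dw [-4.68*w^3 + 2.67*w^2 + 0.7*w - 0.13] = -14.04*w^2 + 5.34*w + 0.7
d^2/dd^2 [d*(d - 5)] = 2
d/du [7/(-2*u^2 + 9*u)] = 7*(4*u - 9)/(u^2*(2*u - 9)^2)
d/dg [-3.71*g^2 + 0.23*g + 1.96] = 0.23 - 7.42*g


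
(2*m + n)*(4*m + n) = 8*m^2 + 6*m*n + n^2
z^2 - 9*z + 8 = (z - 8)*(z - 1)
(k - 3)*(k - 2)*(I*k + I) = I*k^3 - 4*I*k^2 + I*k + 6*I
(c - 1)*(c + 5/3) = c^2 + 2*c/3 - 5/3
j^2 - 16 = (j - 4)*(j + 4)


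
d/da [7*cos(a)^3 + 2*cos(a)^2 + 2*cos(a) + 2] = (21*sin(a)^2 - 4*cos(a) - 23)*sin(a)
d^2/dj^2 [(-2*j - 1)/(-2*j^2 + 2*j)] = (j*(1 - 6*j)*(j - 1) + (2*j - 1)^2*(2*j + 1))/(j^3*(j - 1)^3)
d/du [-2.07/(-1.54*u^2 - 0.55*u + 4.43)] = (-6.3756*u - 1.1385)/(1.54*u^2 + 0.55*u - 4.43)^2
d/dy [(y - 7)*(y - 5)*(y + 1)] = 3*y^2 - 22*y + 23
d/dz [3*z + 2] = 3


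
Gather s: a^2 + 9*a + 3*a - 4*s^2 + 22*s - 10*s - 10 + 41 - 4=a^2 + 12*a - 4*s^2 + 12*s + 27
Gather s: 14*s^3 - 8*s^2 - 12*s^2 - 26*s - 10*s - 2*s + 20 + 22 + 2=14*s^3 - 20*s^2 - 38*s + 44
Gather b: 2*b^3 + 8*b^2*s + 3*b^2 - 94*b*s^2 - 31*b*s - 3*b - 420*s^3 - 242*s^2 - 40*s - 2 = 2*b^3 + b^2*(8*s + 3) + b*(-94*s^2 - 31*s - 3) - 420*s^3 - 242*s^2 - 40*s - 2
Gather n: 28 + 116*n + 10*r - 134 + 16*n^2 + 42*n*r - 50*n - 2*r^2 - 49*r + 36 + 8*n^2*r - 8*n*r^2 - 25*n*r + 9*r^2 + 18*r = n^2*(8*r + 16) + n*(-8*r^2 + 17*r + 66) + 7*r^2 - 21*r - 70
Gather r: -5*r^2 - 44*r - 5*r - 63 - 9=-5*r^2 - 49*r - 72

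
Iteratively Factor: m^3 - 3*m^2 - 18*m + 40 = (m - 5)*(m^2 + 2*m - 8) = (m - 5)*(m - 2)*(m + 4)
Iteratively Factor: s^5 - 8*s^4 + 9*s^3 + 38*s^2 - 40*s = (s - 4)*(s^4 - 4*s^3 - 7*s^2 + 10*s) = (s - 4)*(s - 1)*(s^3 - 3*s^2 - 10*s) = (s - 5)*(s - 4)*(s - 1)*(s^2 + 2*s) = s*(s - 5)*(s - 4)*(s - 1)*(s + 2)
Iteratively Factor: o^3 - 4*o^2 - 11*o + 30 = (o - 2)*(o^2 - 2*o - 15) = (o - 2)*(o + 3)*(o - 5)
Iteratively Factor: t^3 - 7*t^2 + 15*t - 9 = (t - 1)*(t^2 - 6*t + 9) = (t - 3)*(t - 1)*(t - 3)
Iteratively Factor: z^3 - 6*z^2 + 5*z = (z - 1)*(z^2 - 5*z) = (z - 5)*(z - 1)*(z)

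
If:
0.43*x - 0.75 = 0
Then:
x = 1.74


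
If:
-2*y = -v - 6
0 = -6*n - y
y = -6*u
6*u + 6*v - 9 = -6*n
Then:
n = -3/4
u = -3/4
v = 3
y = 9/2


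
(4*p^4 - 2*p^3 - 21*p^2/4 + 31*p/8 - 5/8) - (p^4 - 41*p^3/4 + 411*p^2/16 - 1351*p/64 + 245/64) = 3*p^4 + 33*p^3/4 - 495*p^2/16 + 1599*p/64 - 285/64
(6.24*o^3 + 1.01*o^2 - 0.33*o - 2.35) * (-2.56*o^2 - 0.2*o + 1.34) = -15.9744*o^5 - 3.8336*o^4 + 9.0044*o^3 + 7.4354*o^2 + 0.0278*o - 3.149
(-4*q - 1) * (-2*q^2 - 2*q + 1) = 8*q^3 + 10*q^2 - 2*q - 1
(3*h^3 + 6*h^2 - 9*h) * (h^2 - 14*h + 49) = 3*h^5 - 36*h^4 + 54*h^3 + 420*h^2 - 441*h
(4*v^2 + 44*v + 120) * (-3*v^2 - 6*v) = -12*v^4 - 156*v^3 - 624*v^2 - 720*v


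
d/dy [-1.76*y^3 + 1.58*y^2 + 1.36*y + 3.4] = -5.28*y^2 + 3.16*y + 1.36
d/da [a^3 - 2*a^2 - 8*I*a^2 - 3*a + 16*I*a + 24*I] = 3*a^2 - 4*a - 16*I*a - 3 + 16*I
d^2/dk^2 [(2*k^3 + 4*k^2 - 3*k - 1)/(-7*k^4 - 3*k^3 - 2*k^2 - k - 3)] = 2*(-98*k^9 - 588*k^8 + 714*k^7 + 1124*k^6 + 1212*k^5 + 1323*k^4 - 295*k^3 - 213*k^2 - 129*k - 50)/(343*k^12 + 441*k^11 + 483*k^10 + 426*k^9 + 705*k^8 + 525*k^7 + 398*k^6 + 255*k^5 + 285*k^4 + 118*k^3 + 63*k^2 + 27*k + 27)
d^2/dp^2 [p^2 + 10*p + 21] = 2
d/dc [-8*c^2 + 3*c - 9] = 3 - 16*c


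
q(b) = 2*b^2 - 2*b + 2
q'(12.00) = 46.00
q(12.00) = 266.00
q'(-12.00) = -50.00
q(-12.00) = 314.00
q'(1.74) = 4.96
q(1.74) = 4.58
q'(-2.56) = -12.24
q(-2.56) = 20.23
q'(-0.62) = -4.48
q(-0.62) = 4.01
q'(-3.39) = -15.56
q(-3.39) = 31.76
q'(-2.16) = -10.64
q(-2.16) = 15.65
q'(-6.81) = -29.24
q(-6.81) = 108.37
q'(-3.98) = -17.92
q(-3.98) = 41.64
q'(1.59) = 4.36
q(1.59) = 3.88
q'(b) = 4*b - 2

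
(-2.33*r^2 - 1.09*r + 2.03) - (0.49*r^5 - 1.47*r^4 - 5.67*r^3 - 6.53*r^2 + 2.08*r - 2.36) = -0.49*r^5 + 1.47*r^4 + 5.67*r^3 + 4.2*r^2 - 3.17*r + 4.39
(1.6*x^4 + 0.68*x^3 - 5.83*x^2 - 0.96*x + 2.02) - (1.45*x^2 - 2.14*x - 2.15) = 1.6*x^4 + 0.68*x^3 - 7.28*x^2 + 1.18*x + 4.17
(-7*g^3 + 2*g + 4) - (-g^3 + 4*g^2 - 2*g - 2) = -6*g^3 - 4*g^2 + 4*g + 6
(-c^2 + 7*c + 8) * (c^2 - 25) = -c^4 + 7*c^3 + 33*c^2 - 175*c - 200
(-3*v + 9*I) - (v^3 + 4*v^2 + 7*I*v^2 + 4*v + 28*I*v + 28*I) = -v^3 - 4*v^2 - 7*I*v^2 - 7*v - 28*I*v - 19*I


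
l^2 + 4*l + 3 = (l + 1)*(l + 3)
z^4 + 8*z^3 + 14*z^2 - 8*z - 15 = (z - 1)*(z + 1)*(z + 3)*(z + 5)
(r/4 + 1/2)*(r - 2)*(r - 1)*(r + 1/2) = r^4/4 - r^3/8 - 9*r^2/8 + r/2 + 1/2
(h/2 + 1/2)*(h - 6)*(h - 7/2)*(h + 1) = h^4/2 - 15*h^3/4 + 3*h^2/2 + 65*h/4 + 21/2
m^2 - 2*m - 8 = (m - 4)*(m + 2)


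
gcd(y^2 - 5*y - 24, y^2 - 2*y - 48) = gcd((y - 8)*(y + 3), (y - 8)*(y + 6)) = y - 8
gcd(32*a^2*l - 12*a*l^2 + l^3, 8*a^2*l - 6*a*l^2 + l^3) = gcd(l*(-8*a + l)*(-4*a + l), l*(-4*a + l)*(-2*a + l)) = 4*a*l - l^2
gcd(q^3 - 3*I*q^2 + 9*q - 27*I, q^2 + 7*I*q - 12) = q + 3*I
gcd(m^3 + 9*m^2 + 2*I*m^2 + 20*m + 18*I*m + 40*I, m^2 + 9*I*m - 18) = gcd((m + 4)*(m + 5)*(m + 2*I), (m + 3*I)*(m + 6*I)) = 1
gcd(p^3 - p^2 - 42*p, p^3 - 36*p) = p^2 + 6*p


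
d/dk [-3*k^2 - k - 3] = -6*k - 1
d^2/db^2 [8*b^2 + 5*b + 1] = 16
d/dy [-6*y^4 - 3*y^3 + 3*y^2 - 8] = 3*y*(-8*y^2 - 3*y + 2)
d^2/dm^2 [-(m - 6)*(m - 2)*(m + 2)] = 12 - 6*m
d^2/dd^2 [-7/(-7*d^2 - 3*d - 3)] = 14*(-49*d^2 - 21*d + (14*d + 3)^2 - 21)/(7*d^2 + 3*d + 3)^3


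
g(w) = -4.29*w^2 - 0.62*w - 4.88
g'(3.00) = -26.36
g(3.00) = -45.35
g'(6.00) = -52.10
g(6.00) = -163.04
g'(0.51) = -5.00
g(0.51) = -6.31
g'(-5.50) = 46.57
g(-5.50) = -131.24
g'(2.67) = -23.53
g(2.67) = -37.12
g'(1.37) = -12.37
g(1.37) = -13.78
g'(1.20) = -10.92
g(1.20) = -11.80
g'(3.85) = -33.65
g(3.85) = -70.86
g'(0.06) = -1.13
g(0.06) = -4.93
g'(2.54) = -22.41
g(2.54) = -34.13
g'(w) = -8.58*w - 0.62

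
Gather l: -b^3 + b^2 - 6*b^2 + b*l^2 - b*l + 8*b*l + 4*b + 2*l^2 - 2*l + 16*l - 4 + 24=-b^3 - 5*b^2 + 4*b + l^2*(b + 2) + l*(7*b + 14) + 20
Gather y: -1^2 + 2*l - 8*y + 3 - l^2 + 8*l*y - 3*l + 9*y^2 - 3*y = -l^2 - l + 9*y^2 + y*(8*l - 11) + 2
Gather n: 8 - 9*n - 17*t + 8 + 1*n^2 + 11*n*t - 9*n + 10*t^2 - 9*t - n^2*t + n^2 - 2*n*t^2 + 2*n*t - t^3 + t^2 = n^2*(2 - t) + n*(-2*t^2 + 13*t - 18) - t^3 + 11*t^2 - 26*t + 16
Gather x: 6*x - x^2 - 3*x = -x^2 + 3*x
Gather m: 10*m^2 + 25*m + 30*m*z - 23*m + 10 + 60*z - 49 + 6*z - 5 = 10*m^2 + m*(30*z + 2) + 66*z - 44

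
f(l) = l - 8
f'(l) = 1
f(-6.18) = -14.18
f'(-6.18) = 1.00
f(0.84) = -7.16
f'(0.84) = 1.00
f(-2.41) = -10.41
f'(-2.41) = 1.00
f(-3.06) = -11.06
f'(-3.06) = 1.00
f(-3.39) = -11.39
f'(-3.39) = 1.00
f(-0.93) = -8.93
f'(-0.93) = 1.00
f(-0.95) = -8.95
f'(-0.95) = 1.00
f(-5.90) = -13.90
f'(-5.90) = 1.00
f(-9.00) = -17.00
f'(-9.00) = 1.00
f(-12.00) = -20.00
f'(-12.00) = 1.00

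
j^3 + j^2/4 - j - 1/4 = (j - 1)*(j + 1/4)*(j + 1)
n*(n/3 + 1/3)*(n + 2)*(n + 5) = n^4/3 + 8*n^3/3 + 17*n^2/3 + 10*n/3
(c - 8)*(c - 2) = c^2 - 10*c + 16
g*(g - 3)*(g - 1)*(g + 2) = g^4 - 2*g^3 - 5*g^2 + 6*g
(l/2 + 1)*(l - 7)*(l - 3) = l^3/2 - 4*l^2 + l/2 + 21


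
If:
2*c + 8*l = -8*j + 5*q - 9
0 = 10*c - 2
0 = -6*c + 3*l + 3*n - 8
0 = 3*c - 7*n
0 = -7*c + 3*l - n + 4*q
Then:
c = 1/5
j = -17879/3360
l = 313/105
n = 3/35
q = -261/140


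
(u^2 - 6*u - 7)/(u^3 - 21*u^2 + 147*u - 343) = (u + 1)/(u^2 - 14*u + 49)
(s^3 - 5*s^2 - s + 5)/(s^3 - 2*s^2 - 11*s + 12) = (s^2 - 4*s - 5)/(s^2 - s - 12)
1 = 1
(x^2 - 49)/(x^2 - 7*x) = (x + 7)/x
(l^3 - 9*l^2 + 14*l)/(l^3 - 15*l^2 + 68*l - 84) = l/(l - 6)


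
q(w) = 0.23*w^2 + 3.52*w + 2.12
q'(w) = 0.46*w + 3.52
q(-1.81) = -3.50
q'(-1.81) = 2.69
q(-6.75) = -11.16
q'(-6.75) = 0.42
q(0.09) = 2.44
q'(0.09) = 3.56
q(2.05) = 10.30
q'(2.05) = 4.46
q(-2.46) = -5.15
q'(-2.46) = 2.39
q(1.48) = 7.83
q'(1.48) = 4.20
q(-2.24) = -4.61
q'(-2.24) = 2.49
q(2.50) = 12.36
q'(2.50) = 4.67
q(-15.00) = 1.07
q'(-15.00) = -3.38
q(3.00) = 14.75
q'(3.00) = 4.90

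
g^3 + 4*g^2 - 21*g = g*(g - 3)*(g + 7)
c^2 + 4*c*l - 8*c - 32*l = (c - 8)*(c + 4*l)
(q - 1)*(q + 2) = q^2 + q - 2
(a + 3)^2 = a^2 + 6*a + 9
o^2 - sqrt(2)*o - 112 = (o - 8*sqrt(2))*(o + 7*sqrt(2))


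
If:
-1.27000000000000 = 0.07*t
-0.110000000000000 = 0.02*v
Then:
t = -18.14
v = -5.50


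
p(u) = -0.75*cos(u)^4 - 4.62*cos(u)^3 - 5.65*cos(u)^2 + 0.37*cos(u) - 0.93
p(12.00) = -7.80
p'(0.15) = 4.07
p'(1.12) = 6.69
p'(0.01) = 0.28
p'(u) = 3.0*sin(u)*cos(u)^3 + 13.86*sin(u)*cos(u)^2 + 11.3*sin(u)*cos(u) - 0.37*sin(u)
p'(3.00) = -0.12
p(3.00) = -3.07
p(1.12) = -2.25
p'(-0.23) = -6.05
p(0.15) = -11.27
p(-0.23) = -10.86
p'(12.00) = -11.18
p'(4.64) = 1.11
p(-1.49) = -0.94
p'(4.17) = 2.50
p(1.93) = -1.57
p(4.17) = -2.04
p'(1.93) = -2.58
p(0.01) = -11.58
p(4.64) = -0.98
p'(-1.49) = -0.63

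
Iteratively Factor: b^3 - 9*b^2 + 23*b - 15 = (b - 5)*(b^2 - 4*b + 3) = (b - 5)*(b - 3)*(b - 1)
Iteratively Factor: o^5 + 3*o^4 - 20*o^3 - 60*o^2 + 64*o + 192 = (o - 2)*(o^4 + 5*o^3 - 10*o^2 - 80*o - 96) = (o - 2)*(o + 4)*(o^3 + o^2 - 14*o - 24) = (o - 2)*(o + 3)*(o + 4)*(o^2 - 2*o - 8) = (o - 4)*(o - 2)*(o + 3)*(o + 4)*(o + 2)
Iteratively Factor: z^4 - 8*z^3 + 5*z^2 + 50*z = (z)*(z^3 - 8*z^2 + 5*z + 50) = z*(z + 2)*(z^2 - 10*z + 25) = z*(z - 5)*(z + 2)*(z - 5)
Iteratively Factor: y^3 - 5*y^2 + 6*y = (y - 3)*(y^2 - 2*y) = y*(y - 3)*(y - 2)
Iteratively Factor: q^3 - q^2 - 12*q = (q)*(q^2 - q - 12) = q*(q - 4)*(q + 3)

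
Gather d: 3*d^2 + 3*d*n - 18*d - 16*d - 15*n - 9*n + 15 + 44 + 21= 3*d^2 + d*(3*n - 34) - 24*n + 80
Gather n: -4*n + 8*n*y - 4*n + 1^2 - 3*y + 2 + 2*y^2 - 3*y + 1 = n*(8*y - 8) + 2*y^2 - 6*y + 4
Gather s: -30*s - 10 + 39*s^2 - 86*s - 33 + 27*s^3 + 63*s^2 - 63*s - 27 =27*s^3 + 102*s^2 - 179*s - 70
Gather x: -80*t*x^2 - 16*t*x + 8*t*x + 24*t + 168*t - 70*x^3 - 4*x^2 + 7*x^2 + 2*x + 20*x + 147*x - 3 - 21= 192*t - 70*x^3 + x^2*(3 - 80*t) + x*(169 - 8*t) - 24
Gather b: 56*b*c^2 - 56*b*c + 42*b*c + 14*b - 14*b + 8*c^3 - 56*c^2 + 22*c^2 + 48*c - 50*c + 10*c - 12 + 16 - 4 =b*(56*c^2 - 14*c) + 8*c^3 - 34*c^2 + 8*c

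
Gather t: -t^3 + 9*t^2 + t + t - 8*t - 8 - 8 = -t^3 + 9*t^2 - 6*t - 16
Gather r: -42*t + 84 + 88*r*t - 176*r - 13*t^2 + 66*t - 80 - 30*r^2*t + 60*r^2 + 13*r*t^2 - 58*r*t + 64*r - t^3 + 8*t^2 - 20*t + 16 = r^2*(60 - 30*t) + r*(13*t^2 + 30*t - 112) - t^3 - 5*t^2 + 4*t + 20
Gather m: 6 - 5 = 1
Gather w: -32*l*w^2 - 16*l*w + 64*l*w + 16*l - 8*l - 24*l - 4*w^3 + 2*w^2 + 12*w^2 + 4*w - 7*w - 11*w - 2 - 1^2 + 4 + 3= -16*l - 4*w^3 + w^2*(14 - 32*l) + w*(48*l - 14) + 4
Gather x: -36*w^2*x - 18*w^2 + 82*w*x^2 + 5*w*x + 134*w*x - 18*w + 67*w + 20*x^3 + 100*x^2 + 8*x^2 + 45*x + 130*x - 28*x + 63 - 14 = -18*w^2 + 49*w + 20*x^3 + x^2*(82*w + 108) + x*(-36*w^2 + 139*w + 147) + 49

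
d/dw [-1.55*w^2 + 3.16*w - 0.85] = 3.16 - 3.1*w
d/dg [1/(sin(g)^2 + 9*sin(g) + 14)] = -(2*sin(g) + 9)*cos(g)/(sin(g)^2 + 9*sin(g) + 14)^2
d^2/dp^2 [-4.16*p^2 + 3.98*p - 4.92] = -8.32000000000000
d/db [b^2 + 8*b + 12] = 2*b + 8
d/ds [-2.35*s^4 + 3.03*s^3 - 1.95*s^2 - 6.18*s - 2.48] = -9.4*s^3 + 9.09*s^2 - 3.9*s - 6.18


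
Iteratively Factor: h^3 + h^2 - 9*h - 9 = (h - 3)*(h^2 + 4*h + 3) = (h - 3)*(h + 1)*(h + 3)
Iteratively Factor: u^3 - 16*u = (u - 4)*(u^2 + 4*u) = u*(u - 4)*(u + 4)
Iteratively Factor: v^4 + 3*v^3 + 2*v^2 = (v)*(v^3 + 3*v^2 + 2*v) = v*(v + 2)*(v^2 + v) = v^2*(v + 2)*(v + 1)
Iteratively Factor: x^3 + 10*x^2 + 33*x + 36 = (x + 3)*(x^2 + 7*x + 12) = (x + 3)^2*(x + 4)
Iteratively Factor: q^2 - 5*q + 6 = (q - 3)*(q - 2)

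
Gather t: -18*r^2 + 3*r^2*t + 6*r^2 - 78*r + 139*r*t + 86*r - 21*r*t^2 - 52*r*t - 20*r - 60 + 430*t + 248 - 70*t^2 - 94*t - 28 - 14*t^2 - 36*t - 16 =-12*r^2 - 12*r + t^2*(-21*r - 84) + t*(3*r^2 + 87*r + 300) + 144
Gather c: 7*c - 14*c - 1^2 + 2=1 - 7*c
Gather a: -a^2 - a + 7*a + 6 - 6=-a^2 + 6*a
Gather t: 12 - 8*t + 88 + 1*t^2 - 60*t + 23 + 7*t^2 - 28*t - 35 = 8*t^2 - 96*t + 88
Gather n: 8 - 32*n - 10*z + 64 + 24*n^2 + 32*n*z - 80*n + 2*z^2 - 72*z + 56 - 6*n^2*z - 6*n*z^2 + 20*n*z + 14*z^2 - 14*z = n^2*(24 - 6*z) + n*(-6*z^2 + 52*z - 112) + 16*z^2 - 96*z + 128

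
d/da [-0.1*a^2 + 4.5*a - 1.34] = 4.5 - 0.2*a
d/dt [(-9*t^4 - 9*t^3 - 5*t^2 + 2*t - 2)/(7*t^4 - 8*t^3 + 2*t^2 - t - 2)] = (135*t^6 + 34*t^5 - 73*t^4 + 178*t^3 + 7*t^2 + 28*t - 6)/(49*t^8 - 112*t^7 + 92*t^6 - 46*t^5 - 8*t^4 + 28*t^3 - 7*t^2 + 4*t + 4)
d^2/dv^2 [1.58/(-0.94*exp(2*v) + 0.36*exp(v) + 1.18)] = (1.58*(1.88*exp(v) - 0.36)*(3.76*exp(v) - 0.72)*exp(v) + (5.9408*exp(v) - 0.5688)*(-0.94*exp(2*v) + 0.36*exp(v) + 1.18))*exp(v)/(-0.94*exp(2*v) + 0.36*exp(v) + 1.18)^3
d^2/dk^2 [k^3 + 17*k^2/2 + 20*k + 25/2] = 6*k + 17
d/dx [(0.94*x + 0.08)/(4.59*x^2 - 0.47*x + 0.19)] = (-4.3146*x^2 - 0.7344*x + 0.2162)/(21.0681*x^4 - 4.3146*x^3 + 1.9651*x^2 - 0.1786*x + 0.0361)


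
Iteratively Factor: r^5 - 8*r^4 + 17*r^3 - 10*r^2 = (r)*(r^4 - 8*r^3 + 17*r^2 - 10*r) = r*(r - 1)*(r^3 - 7*r^2 + 10*r) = r^2*(r - 1)*(r^2 - 7*r + 10) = r^2*(r - 5)*(r - 1)*(r - 2)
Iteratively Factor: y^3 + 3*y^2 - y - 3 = (y + 3)*(y^2 - 1) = (y - 1)*(y + 3)*(y + 1)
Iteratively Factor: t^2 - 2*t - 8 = (t - 4)*(t + 2)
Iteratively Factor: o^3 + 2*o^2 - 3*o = (o)*(o^2 + 2*o - 3) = o*(o - 1)*(o + 3)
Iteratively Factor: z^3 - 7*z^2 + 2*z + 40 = (z + 2)*(z^2 - 9*z + 20) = (z - 4)*(z + 2)*(z - 5)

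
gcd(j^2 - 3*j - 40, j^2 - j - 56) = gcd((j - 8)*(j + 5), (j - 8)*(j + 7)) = j - 8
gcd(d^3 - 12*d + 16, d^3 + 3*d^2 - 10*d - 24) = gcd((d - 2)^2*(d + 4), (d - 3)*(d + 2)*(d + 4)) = d + 4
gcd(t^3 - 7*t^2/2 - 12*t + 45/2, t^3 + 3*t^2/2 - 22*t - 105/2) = t^2 - 2*t - 15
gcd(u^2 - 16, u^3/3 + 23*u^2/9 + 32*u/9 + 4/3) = 1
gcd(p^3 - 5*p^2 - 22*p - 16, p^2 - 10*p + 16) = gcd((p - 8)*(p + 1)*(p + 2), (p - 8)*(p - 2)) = p - 8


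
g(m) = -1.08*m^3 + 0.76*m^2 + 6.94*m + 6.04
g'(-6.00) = -118.82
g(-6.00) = 225.04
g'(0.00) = 6.94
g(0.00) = 6.04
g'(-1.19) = 0.54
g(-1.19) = 0.68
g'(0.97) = 5.37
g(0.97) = 12.50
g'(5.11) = -69.90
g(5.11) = -82.76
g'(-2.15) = -11.30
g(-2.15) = 5.37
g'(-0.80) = 3.65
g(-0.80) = 1.53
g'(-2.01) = -9.21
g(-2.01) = 3.93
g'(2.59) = -10.86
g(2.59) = 10.35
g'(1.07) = 4.86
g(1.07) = 13.01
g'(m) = -3.24*m^2 + 1.52*m + 6.94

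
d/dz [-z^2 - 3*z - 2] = -2*z - 3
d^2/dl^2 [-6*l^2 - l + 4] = -12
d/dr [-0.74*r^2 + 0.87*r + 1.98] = 0.87 - 1.48*r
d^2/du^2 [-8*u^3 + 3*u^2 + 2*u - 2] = 6 - 48*u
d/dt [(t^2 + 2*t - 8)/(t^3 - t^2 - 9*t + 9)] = (-t^4 - 4*t^3 + 17*t^2 + 2*t - 54)/(t^6 - 2*t^5 - 17*t^4 + 36*t^3 + 63*t^2 - 162*t + 81)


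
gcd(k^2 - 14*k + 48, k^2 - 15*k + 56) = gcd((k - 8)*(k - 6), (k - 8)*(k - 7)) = k - 8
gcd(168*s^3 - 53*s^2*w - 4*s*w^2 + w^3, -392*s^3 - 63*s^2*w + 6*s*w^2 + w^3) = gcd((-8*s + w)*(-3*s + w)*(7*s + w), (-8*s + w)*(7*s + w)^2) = 56*s^2 + s*w - w^2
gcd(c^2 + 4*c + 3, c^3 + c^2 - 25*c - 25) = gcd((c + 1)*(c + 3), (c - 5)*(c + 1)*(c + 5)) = c + 1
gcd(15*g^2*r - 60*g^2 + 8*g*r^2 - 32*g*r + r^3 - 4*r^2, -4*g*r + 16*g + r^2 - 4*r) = r - 4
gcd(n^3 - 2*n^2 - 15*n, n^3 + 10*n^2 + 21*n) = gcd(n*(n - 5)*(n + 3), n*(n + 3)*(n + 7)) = n^2 + 3*n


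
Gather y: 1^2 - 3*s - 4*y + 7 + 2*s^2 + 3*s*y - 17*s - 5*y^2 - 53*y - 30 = 2*s^2 - 20*s - 5*y^2 + y*(3*s - 57) - 22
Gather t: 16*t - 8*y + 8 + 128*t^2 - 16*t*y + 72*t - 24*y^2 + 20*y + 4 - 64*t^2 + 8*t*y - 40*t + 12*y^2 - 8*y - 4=64*t^2 + t*(48 - 8*y) - 12*y^2 + 4*y + 8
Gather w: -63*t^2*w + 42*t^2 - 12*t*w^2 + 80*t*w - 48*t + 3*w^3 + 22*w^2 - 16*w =42*t^2 - 48*t + 3*w^3 + w^2*(22 - 12*t) + w*(-63*t^2 + 80*t - 16)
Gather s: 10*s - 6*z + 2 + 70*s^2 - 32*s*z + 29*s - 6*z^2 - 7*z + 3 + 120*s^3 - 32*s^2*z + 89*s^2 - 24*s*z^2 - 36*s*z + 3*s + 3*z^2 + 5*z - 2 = 120*s^3 + s^2*(159 - 32*z) + s*(-24*z^2 - 68*z + 42) - 3*z^2 - 8*z + 3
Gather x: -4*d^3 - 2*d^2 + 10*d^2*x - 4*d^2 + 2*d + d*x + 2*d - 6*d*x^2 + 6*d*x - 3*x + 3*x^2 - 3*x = -4*d^3 - 6*d^2 + 4*d + x^2*(3 - 6*d) + x*(10*d^2 + 7*d - 6)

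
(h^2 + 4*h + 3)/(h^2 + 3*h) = (h + 1)/h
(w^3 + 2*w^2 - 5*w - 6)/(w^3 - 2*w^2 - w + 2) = (w + 3)/(w - 1)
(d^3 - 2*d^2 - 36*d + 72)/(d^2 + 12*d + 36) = (d^2 - 8*d + 12)/(d + 6)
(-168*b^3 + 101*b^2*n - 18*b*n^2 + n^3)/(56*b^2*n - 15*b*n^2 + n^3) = (-3*b + n)/n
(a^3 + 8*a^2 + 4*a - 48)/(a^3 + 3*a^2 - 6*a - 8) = (a + 6)/(a + 1)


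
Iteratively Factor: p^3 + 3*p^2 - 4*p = (p + 4)*(p^2 - p) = (p - 1)*(p + 4)*(p)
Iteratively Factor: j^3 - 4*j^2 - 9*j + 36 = (j - 4)*(j^2 - 9) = (j - 4)*(j + 3)*(j - 3)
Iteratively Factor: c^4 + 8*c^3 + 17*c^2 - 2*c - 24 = (c - 1)*(c^3 + 9*c^2 + 26*c + 24) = (c - 1)*(c + 4)*(c^2 + 5*c + 6) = (c - 1)*(c + 3)*(c + 4)*(c + 2)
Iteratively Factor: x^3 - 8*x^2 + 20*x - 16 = (x - 2)*(x^2 - 6*x + 8) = (x - 4)*(x - 2)*(x - 2)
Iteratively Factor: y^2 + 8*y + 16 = (y + 4)*(y + 4)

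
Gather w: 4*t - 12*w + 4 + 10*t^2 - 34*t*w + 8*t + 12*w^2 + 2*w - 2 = 10*t^2 + 12*t + 12*w^2 + w*(-34*t - 10) + 2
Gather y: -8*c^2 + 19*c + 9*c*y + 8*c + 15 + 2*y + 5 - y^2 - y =-8*c^2 + 27*c - y^2 + y*(9*c + 1) + 20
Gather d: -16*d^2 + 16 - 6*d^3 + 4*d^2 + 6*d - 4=-6*d^3 - 12*d^2 + 6*d + 12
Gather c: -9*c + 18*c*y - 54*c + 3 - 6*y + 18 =c*(18*y - 63) - 6*y + 21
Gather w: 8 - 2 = 6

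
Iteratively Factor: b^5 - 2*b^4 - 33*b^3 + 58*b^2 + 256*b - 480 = (b - 5)*(b^4 + 3*b^3 - 18*b^2 - 32*b + 96) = (b - 5)*(b - 3)*(b^3 + 6*b^2 - 32) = (b - 5)*(b - 3)*(b + 4)*(b^2 + 2*b - 8) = (b - 5)*(b - 3)*(b - 2)*(b + 4)*(b + 4)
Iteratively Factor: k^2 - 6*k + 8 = (k - 4)*(k - 2)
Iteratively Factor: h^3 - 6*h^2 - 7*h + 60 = (h - 4)*(h^2 - 2*h - 15) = (h - 4)*(h + 3)*(h - 5)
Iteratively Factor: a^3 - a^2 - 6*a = (a)*(a^2 - a - 6) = a*(a - 3)*(a + 2)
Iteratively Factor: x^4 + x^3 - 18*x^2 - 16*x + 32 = (x + 2)*(x^3 - x^2 - 16*x + 16) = (x - 1)*(x + 2)*(x^2 - 16) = (x - 1)*(x + 2)*(x + 4)*(x - 4)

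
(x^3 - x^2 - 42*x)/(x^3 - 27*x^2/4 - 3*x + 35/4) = 4*x*(x + 6)/(4*x^2 + x - 5)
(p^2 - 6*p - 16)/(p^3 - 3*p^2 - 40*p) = (p + 2)/(p*(p + 5))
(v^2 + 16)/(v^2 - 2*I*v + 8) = (v + 4*I)/(v + 2*I)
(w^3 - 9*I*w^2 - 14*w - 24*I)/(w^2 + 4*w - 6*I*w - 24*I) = (w^2 - 3*I*w + 4)/(w + 4)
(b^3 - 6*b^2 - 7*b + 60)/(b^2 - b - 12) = b - 5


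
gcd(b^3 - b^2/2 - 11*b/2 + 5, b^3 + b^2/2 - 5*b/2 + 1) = b - 1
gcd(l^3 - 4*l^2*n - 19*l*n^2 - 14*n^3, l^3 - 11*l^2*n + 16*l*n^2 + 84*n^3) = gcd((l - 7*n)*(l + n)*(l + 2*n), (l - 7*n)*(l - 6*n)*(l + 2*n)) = l^2 - 5*l*n - 14*n^2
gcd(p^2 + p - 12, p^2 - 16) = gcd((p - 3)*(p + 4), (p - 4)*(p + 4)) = p + 4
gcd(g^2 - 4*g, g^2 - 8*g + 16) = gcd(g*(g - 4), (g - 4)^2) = g - 4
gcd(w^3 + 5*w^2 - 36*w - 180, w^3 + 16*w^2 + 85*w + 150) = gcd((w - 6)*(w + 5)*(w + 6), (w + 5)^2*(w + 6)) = w^2 + 11*w + 30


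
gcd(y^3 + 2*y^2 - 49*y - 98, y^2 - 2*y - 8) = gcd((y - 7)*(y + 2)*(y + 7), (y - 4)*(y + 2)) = y + 2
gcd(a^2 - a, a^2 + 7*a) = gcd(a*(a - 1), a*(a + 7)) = a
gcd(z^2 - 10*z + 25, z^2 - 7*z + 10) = z - 5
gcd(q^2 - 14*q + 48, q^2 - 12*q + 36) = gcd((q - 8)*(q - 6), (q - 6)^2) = q - 6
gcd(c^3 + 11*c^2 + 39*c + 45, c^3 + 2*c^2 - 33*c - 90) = c^2 + 8*c + 15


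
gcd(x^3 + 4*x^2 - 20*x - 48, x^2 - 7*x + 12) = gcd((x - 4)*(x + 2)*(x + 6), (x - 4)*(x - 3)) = x - 4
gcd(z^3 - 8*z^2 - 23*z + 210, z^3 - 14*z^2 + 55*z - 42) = z^2 - 13*z + 42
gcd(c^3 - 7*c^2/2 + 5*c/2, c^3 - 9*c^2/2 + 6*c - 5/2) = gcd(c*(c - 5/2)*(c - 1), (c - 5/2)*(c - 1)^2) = c^2 - 7*c/2 + 5/2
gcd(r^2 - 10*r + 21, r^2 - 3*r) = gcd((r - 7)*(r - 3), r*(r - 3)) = r - 3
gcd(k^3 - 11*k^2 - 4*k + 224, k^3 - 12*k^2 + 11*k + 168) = k^2 - 15*k + 56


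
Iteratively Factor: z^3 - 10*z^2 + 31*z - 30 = (z - 5)*(z^2 - 5*z + 6) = (z - 5)*(z - 3)*(z - 2)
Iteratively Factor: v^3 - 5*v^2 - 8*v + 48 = (v - 4)*(v^2 - v - 12) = (v - 4)*(v + 3)*(v - 4)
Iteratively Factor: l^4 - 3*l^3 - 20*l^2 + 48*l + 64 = (l + 4)*(l^3 - 7*l^2 + 8*l + 16) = (l - 4)*(l + 4)*(l^2 - 3*l - 4) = (l - 4)^2*(l + 4)*(l + 1)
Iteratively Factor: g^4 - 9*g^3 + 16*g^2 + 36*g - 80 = (g + 2)*(g^3 - 11*g^2 + 38*g - 40) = (g - 5)*(g + 2)*(g^2 - 6*g + 8) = (g - 5)*(g - 2)*(g + 2)*(g - 4)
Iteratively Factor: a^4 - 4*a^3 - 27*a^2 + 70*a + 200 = (a + 4)*(a^3 - 8*a^2 + 5*a + 50) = (a - 5)*(a + 4)*(a^2 - 3*a - 10) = (a - 5)*(a + 2)*(a + 4)*(a - 5)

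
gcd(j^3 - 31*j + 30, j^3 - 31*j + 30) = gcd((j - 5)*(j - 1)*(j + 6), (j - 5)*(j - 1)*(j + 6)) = j^3 - 31*j + 30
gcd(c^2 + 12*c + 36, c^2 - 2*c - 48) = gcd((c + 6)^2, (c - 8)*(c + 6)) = c + 6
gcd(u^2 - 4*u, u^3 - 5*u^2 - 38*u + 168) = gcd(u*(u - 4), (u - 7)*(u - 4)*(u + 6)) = u - 4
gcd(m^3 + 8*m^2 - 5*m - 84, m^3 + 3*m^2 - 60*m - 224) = m^2 + 11*m + 28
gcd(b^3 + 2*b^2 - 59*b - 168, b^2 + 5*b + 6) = b + 3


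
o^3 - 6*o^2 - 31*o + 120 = (o - 8)*(o - 3)*(o + 5)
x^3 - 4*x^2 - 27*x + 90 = (x - 6)*(x - 3)*(x + 5)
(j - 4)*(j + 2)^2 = j^3 - 12*j - 16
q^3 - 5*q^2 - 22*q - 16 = (q - 8)*(q + 1)*(q + 2)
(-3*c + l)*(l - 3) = -3*c*l + 9*c + l^2 - 3*l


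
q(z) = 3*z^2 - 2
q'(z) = 6*z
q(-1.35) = 3.47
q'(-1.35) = -8.10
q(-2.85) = 22.37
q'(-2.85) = -17.10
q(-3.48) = 34.33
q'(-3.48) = -20.88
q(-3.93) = 44.33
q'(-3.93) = -23.58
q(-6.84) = 138.36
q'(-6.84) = -41.04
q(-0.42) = -1.47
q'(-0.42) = -2.52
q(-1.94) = 9.29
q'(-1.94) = -11.64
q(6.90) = 140.83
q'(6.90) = 41.40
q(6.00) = 106.00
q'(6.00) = 36.00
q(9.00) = 241.00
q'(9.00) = 54.00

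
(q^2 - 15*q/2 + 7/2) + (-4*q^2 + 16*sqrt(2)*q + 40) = -3*q^2 - 15*q/2 + 16*sqrt(2)*q + 87/2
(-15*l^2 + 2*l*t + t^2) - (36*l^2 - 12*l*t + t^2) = -51*l^2 + 14*l*t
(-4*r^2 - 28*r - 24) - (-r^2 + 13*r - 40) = -3*r^2 - 41*r + 16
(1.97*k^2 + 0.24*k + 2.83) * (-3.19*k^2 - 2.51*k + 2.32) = -6.2843*k^4 - 5.7103*k^3 - 5.0597*k^2 - 6.5465*k + 6.5656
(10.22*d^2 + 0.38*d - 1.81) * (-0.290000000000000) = -2.9638*d^2 - 0.1102*d + 0.5249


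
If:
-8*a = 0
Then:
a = 0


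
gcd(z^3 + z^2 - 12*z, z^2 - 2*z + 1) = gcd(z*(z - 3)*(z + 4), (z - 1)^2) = 1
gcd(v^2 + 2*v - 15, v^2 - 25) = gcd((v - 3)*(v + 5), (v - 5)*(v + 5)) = v + 5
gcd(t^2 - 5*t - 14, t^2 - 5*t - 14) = t^2 - 5*t - 14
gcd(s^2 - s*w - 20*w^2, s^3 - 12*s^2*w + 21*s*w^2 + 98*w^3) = 1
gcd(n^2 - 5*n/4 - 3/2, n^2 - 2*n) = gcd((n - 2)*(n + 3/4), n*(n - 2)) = n - 2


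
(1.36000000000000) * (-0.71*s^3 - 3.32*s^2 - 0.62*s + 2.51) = -0.9656*s^3 - 4.5152*s^2 - 0.8432*s + 3.4136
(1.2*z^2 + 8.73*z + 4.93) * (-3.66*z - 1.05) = -4.392*z^3 - 33.2118*z^2 - 27.2103*z - 5.1765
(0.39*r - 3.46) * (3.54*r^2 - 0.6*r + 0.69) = 1.3806*r^3 - 12.4824*r^2 + 2.3451*r - 2.3874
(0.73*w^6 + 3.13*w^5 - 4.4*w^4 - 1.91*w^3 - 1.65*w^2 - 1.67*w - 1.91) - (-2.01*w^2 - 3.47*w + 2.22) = 0.73*w^6 + 3.13*w^5 - 4.4*w^4 - 1.91*w^3 + 0.36*w^2 + 1.8*w - 4.13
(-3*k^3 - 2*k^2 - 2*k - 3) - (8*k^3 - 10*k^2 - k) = -11*k^3 + 8*k^2 - k - 3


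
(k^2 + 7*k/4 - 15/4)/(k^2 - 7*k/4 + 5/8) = 2*(k + 3)/(2*k - 1)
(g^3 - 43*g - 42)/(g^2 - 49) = (g^2 + 7*g + 6)/(g + 7)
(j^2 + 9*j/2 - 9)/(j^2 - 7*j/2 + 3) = (j + 6)/(j - 2)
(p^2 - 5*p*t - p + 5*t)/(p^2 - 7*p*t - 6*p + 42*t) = (p^2 - 5*p*t - p + 5*t)/(p^2 - 7*p*t - 6*p + 42*t)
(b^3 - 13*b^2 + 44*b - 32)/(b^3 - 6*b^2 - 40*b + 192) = (b - 1)/(b + 6)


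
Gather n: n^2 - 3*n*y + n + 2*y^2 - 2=n^2 + n*(1 - 3*y) + 2*y^2 - 2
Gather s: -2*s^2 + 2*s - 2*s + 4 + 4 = 8 - 2*s^2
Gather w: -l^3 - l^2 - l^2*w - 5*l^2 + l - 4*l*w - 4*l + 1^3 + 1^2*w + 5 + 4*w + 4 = -l^3 - 6*l^2 - 3*l + w*(-l^2 - 4*l + 5) + 10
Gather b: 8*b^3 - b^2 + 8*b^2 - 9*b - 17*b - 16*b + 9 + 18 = 8*b^3 + 7*b^2 - 42*b + 27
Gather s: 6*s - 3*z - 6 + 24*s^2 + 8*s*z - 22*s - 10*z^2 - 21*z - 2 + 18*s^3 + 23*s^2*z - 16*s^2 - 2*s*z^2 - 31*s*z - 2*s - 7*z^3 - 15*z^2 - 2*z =18*s^3 + s^2*(23*z + 8) + s*(-2*z^2 - 23*z - 18) - 7*z^3 - 25*z^2 - 26*z - 8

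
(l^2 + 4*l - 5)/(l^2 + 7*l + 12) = (l^2 + 4*l - 5)/(l^2 + 7*l + 12)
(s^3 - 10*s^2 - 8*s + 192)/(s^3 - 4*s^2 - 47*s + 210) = (s^2 - 4*s - 32)/(s^2 + 2*s - 35)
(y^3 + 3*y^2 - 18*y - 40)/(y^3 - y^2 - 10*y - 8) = (y + 5)/(y + 1)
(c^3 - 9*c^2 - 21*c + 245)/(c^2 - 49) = (c^2 - 2*c - 35)/(c + 7)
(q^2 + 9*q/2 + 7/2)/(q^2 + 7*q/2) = (q + 1)/q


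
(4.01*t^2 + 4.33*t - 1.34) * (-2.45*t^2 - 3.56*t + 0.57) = -9.8245*t^4 - 24.8841*t^3 - 9.8461*t^2 + 7.2385*t - 0.7638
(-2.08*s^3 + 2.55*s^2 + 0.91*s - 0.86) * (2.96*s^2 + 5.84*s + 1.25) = -6.1568*s^5 - 4.5992*s^4 + 14.9856*s^3 + 5.9563*s^2 - 3.8849*s - 1.075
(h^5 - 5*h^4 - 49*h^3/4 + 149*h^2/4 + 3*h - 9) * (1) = h^5 - 5*h^4 - 49*h^3/4 + 149*h^2/4 + 3*h - 9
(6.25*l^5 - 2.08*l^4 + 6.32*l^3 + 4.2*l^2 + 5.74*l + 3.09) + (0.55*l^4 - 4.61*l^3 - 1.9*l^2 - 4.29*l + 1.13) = 6.25*l^5 - 1.53*l^4 + 1.71*l^3 + 2.3*l^2 + 1.45*l + 4.22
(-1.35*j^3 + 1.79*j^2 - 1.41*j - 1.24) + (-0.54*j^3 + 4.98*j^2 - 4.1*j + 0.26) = -1.89*j^3 + 6.77*j^2 - 5.51*j - 0.98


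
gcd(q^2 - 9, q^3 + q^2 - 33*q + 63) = q - 3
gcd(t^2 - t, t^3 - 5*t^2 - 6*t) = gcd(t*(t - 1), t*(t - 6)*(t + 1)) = t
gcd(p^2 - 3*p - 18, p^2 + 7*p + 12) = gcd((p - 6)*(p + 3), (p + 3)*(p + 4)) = p + 3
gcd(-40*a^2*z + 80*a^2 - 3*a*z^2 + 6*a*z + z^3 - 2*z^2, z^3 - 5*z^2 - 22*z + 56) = z - 2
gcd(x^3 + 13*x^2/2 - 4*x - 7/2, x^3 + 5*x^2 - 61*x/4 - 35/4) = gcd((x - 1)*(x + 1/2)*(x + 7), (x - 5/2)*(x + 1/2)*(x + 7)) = x^2 + 15*x/2 + 7/2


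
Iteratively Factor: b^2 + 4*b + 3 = (b + 3)*(b + 1)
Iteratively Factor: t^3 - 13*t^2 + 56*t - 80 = (t - 4)*(t^2 - 9*t + 20) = (t - 5)*(t - 4)*(t - 4)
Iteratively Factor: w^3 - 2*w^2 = (w)*(w^2 - 2*w) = w^2*(w - 2)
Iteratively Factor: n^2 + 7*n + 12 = (n + 4)*(n + 3)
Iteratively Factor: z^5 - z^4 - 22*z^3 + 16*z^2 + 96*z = (z + 2)*(z^4 - 3*z^3 - 16*z^2 + 48*z) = (z - 3)*(z + 2)*(z^3 - 16*z) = z*(z - 3)*(z + 2)*(z^2 - 16) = z*(z - 4)*(z - 3)*(z + 2)*(z + 4)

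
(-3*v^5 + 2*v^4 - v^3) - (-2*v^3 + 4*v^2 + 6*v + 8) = -3*v^5 + 2*v^4 + v^3 - 4*v^2 - 6*v - 8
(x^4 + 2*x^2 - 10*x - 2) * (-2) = -2*x^4 - 4*x^2 + 20*x + 4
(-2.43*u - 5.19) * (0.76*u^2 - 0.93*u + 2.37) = -1.8468*u^3 - 1.6845*u^2 - 0.9324*u - 12.3003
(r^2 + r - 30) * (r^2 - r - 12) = r^4 - 43*r^2 + 18*r + 360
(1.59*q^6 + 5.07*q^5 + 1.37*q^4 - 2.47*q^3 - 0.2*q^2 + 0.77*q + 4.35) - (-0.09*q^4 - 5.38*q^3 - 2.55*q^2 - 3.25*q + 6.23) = 1.59*q^6 + 5.07*q^5 + 1.46*q^4 + 2.91*q^3 + 2.35*q^2 + 4.02*q - 1.88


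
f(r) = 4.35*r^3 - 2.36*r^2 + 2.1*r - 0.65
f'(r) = 13.05*r^2 - 4.72*r + 2.1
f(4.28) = 306.16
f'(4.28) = 220.95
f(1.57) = 13.66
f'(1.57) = 26.86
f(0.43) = 0.16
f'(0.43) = 2.48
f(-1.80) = -37.45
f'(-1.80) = 52.88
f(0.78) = 1.62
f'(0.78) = 6.36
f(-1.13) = -12.31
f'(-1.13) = 24.10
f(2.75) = 77.74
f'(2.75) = 87.81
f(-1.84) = -39.60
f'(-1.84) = 54.97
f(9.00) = 2998.24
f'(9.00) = 1016.67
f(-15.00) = -15244.40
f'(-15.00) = 3009.15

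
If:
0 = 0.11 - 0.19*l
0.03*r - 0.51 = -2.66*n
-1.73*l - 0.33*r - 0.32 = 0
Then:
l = 0.58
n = 0.24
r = -4.00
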